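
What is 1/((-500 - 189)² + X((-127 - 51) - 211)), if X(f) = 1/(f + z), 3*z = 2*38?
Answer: 1091/517920608 ≈ 2.1065e-6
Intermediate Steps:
z = 76/3 (z = (2*38)/3 = (⅓)*76 = 76/3 ≈ 25.333)
X(f) = 1/(76/3 + f) (X(f) = 1/(f + 76/3) = 1/(76/3 + f))
1/((-500 - 189)² + X((-127 - 51) - 211)) = 1/((-500 - 189)² + 3/(76 + 3*((-127 - 51) - 211))) = 1/((-689)² + 3/(76 + 3*(-178 - 211))) = 1/(474721 + 3/(76 + 3*(-389))) = 1/(474721 + 3/(76 - 1167)) = 1/(474721 + 3/(-1091)) = 1/(474721 + 3*(-1/1091)) = 1/(474721 - 3/1091) = 1/(517920608/1091) = 1091/517920608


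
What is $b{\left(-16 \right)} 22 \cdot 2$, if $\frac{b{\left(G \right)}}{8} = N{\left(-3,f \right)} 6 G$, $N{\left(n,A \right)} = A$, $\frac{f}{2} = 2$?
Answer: $-135168$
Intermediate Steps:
$f = 4$ ($f = 2 \cdot 2 = 4$)
$b{\left(G \right)} = 192 G$ ($b{\left(G \right)} = 8 \cdot 4 \cdot 6 G = 8 \cdot 24 G = 192 G$)
$b{\left(-16 \right)} 22 \cdot 2 = 192 \left(-16\right) 22 \cdot 2 = \left(-3072\right) 44 = -135168$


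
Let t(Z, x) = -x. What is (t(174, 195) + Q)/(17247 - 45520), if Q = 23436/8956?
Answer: 430746/63303247 ≈ 0.0068045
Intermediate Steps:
Q = 5859/2239 (Q = 23436*(1/8956) = 5859/2239 ≈ 2.6168)
(t(174, 195) + Q)/(17247 - 45520) = (-1*195 + 5859/2239)/(17247 - 45520) = (-195 + 5859/2239)/(-28273) = -430746/2239*(-1/28273) = 430746/63303247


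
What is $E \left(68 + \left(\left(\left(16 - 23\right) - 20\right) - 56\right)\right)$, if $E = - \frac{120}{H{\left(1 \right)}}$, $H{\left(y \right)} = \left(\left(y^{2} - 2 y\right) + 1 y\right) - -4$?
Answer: $450$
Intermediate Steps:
$H{\left(y \right)} = 4 + y^{2} - y$ ($H{\left(y \right)} = \left(\left(y^{2} - 2 y\right) + y\right) + 4 = \left(y^{2} - y\right) + 4 = 4 + y^{2} - y$)
$E = -30$ ($E = - \frac{120}{4 + 1^{2} - 1} = - \frac{120}{4 + 1 - 1} = - \frac{120}{4} = \left(-120\right) \frac{1}{4} = -30$)
$E \left(68 + \left(\left(\left(16 - 23\right) - 20\right) - 56\right)\right) = - 30 \left(68 + \left(\left(\left(16 - 23\right) - 20\right) - 56\right)\right) = - 30 \left(68 - 83\right) = \left(-30\right) \left(-15\right) = 450$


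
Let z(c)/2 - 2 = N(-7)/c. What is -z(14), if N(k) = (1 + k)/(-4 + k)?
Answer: -314/77 ≈ -4.0779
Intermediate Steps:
N(k) = (1 + k)/(-4 + k)
z(c) = 4 + 12/(11*c) (z(c) = 4 + 2*(((1 - 7)/(-4 - 7))/c) = 4 + 2*((-6/(-11))/c) = 4 + 2*((-1/11*(-6))/c) = 4 + 2*(6/(11*c)) = 4 + 12/(11*c))
-z(14) = -(4 + (12/11)/14) = -(4 + (12/11)*(1/14)) = -(4 + 6/77) = -1*314/77 = -314/77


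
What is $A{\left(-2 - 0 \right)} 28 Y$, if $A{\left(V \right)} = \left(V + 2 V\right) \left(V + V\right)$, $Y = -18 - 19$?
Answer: $-24864$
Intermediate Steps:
$Y = -37$ ($Y = -18 - 19 = -37$)
$A{\left(V \right)} = 6 V^{2}$ ($A{\left(V \right)} = 3 V 2 V = 6 V^{2}$)
$A{\left(-2 - 0 \right)} 28 Y = 6 \left(-2 - 0\right)^{2} \cdot 28 \left(-37\right) = 6 \left(-2 + 0\right)^{2} \cdot 28 \left(-37\right) = 6 \left(-2\right)^{2} \cdot 28 \left(-37\right) = 6 \cdot 4 \cdot 28 \left(-37\right) = 24 \cdot 28 \left(-37\right) = 672 \left(-37\right) = -24864$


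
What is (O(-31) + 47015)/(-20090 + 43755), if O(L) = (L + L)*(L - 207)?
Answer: 61771/23665 ≈ 2.6102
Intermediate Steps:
O(L) = 2*L*(-207 + L) (O(L) = (2*L)*(-207 + L) = 2*L*(-207 + L))
(O(-31) + 47015)/(-20090 + 43755) = (2*(-31)*(-207 - 31) + 47015)/(-20090 + 43755) = (2*(-31)*(-238) + 47015)/23665 = (14756 + 47015)*(1/23665) = 61771*(1/23665) = 61771/23665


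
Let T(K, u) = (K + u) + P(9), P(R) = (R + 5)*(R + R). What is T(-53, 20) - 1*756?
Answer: -537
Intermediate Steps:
P(R) = 2*R*(5 + R) (P(R) = (5 + R)*(2*R) = 2*R*(5 + R))
T(K, u) = 252 + K + u (T(K, u) = (K + u) + 2*9*(5 + 9) = (K + u) + 2*9*14 = (K + u) + 252 = 252 + K + u)
T(-53, 20) - 1*756 = (252 - 53 + 20) - 1*756 = 219 - 756 = -537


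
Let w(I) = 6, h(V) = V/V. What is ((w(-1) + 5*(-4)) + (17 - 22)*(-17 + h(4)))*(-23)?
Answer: -1518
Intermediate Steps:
h(V) = 1
((w(-1) + 5*(-4)) + (17 - 22)*(-17 + h(4)))*(-23) = ((6 + 5*(-4)) + (17 - 22)*(-17 + 1))*(-23) = ((6 - 20) - 5*(-16))*(-23) = (-14 + 80)*(-23) = 66*(-23) = -1518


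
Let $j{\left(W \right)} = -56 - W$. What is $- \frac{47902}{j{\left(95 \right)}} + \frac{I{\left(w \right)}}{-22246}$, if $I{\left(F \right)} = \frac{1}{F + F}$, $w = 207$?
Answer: $\frac{441169947137}{1390686444} \approx 317.23$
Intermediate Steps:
$I{\left(F \right)} = \frac{1}{2 F}$
$- \frac{47902}{j{\left(95 \right)}} + \frac{I{\left(w \right)}}{-22246} = - \frac{47902}{-56 - 95} + \frac{\frac{1}{2} \cdot \frac{1}{207}}{-22246} = - \frac{47902}{-56 - 95} + \frac{1}{2} \cdot \frac{1}{207} \left(- \frac{1}{22246}\right) = - \frac{47902}{-151} + \frac{1}{414} \left(- \frac{1}{22246}\right) = \left(-47902\right) \left(- \frac{1}{151}\right) - \frac{1}{9209844} = \frac{47902}{151} - \frac{1}{9209844} = \frac{441169947137}{1390686444}$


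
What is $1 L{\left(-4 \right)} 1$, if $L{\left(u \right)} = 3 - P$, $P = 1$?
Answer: $2$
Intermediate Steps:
$L{\left(u \right)} = 2$ ($L{\left(u \right)} = 3 - 1 = 2$)
$1 L{\left(-4 \right)} 1 = 1 \cdot 2 \cdot 1 = 2 \cdot 1 = 2$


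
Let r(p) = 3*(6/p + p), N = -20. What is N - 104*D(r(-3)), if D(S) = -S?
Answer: -1580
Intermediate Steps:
r(p) = 3*p + 18/p (r(p) = 3*(p + 6/p) = 3*p + 18/p)
N - 104*D(r(-3)) = -20 - (-104)*(3*(-3) + 18/(-3)) = -20 - (-104)*(-9 + 18*(-1/3)) = -20 - (-104)*(-9 - 6) = -20 - (-104)*(-15) = -20 - 104*15 = -20 - 1560 = -1580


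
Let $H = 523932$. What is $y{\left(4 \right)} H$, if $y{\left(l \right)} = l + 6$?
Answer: $5239320$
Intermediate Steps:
$y{\left(l \right)} = 6 + l$
$y{\left(4 \right)} H = \left(6 + 4\right) 523932 = 10 \cdot 523932 = 5239320$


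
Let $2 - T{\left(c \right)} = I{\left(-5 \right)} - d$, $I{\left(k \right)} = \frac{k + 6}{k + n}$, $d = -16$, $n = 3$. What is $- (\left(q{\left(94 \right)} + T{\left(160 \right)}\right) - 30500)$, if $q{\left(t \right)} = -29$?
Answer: $\frac{61085}{2} \approx 30543.0$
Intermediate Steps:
$I{\left(k \right)} = \frac{6 + k}{3 + k}$ ($I{\left(k \right)} = \frac{k + 6}{k + 3} = \frac{6 + k}{3 + k}$)
$T{\left(c \right)} = - \frac{27}{2}$ ($T{\left(c \right)} = 2 - \left(\frac{6 - 5}{3 - 5} - -16\right) = 2 - \left(\frac{1}{-2} \cdot 1 + 16\right) = 2 - \left(\left(- \frac{1}{2}\right) 1 + 16\right) = 2 - \left(- \frac{1}{2} + 16\right) = 2 - \frac{31}{2} = - \frac{27}{2}$)
$- (\left(q{\left(94 \right)} + T{\left(160 \right)}\right) - 30500) = - (\left(-29 - \frac{27}{2}\right) - 30500) = - (- \frac{85}{2} - 30500) = \left(-1\right) \left(- \frac{61085}{2}\right) = \frac{61085}{2}$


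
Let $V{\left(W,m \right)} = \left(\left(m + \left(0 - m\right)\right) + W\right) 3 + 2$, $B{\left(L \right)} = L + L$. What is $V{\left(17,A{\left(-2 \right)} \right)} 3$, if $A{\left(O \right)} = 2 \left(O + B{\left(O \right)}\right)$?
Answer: $159$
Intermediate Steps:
$B{\left(L \right)} = 2 L$
$A{\left(O \right)} = 6 O$ ($A{\left(O \right)} = 2 \left(O + 2 O\right) = 2 \cdot 3 O = 6 O$)
$V{\left(W,m \right)} = 2 + 3 W$ ($V{\left(W,m \right)} = \left(\left(m - m\right) + W\right) 3 + 2 = \left(0 + W\right) 3 + 2 = W 3 + 2 = 3 W + 2 = 2 + 3 W$)
$V{\left(17,A{\left(-2 \right)} \right)} 3 = \left(2 + 3 \cdot 17\right) 3 = \left(2 + 51\right) 3 = 53 \cdot 3 = 159$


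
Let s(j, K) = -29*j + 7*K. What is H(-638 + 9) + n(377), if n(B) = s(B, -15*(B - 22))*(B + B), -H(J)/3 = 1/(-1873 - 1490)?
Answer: -40747040671/1121 ≈ -3.6349e+7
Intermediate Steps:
H(J) = 1/1121 (H(J) = -3/(-1873 - 1490) = -3/(-3363) = -3*(-1/3363) = 1/1121)
n(B) = 2*B*(2310 - 134*B) (n(B) = (-29*B + 7*(-15*(B - 22)))*(B + B) = (-29*B + 7*(-15*(-22 + B)))*(2*B) = (-29*B + 7*(330 - 15*B))*(2*B) = (-29*B + (2310 - 105*B))*(2*B) = (2310 - 134*B)*(2*B) = 2*B*(2310 - 134*B))
H(-638 + 9) + n(377) = 1/1121 + 4*377*(1155 - 67*377) = 1/1121 + 4*377*(1155 - 25259) = 1/1121 + 4*377*(-24104) = 1/1121 - 36348832 = -40747040671/1121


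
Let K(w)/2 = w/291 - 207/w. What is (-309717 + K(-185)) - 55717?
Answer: -19673087366/53835 ≈ -3.6543e+5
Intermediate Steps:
K(w) = -414/w + 2*w/291 (K(w) = 2*(w/291 - 207/w) = 2*(-207/w + w/291) = -414/w + 2*w/291)
(-309717 + K(-185)) - 55717 = (-309717 + (-414/(-185) + (2/291)*(-185))) - 55717 = (-309717 + (-414*(-1/185) - 370/291)) - 55717 = (-309717 + (414/185 - 370/291)) - 55717 = (-309717 + 52024/53835) - 55717 = -16673562671/53835 - 55717 = -19673087366/53835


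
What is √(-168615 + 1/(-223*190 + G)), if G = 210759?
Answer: I*√4781053929782026/168389 ≈ 410.63*I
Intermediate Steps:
√(-168615 + 1/(-223*190 + G)) = √(-168615 + 1/(-223*190 + 210759)) = √(-168615 + 1/(-42370 + 210759)) = √(-168615 + 1/168389) = √(-28392911234/168389) = I*√4781053929782026/168389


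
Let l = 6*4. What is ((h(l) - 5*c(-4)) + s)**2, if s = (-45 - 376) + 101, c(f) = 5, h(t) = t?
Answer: 103041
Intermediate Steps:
l = 24
s = -320 (s = -421 + 101 = -320)
((h(l) - 5*c(-4)) + s)**2 = ((24 - 5*5) - 320)**2 = ((24 - 25) - 320)**2 = (-1 - 320)**2 = (-321)**2 = 103041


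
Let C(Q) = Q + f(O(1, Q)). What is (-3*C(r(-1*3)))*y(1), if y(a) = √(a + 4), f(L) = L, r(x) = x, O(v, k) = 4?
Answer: -3*√5 ≈ -6.7082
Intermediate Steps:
C(Q) = 4 + Q (C(Q) = Q + 4 = 4 + Q)
y(a) = √(4 + a)
(-3*C(r(-1*3)))*y(1) = (-3*(4 - 1*3))*√(4 + 1) = (-3*(4 - 3))*√5 = (-3*1)*√5 = -3*√5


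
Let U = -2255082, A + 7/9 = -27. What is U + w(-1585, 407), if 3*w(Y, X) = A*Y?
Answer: -60490964/27 ≈ -2.2404e+6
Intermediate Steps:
A = -250/9 (A = -7/9 - 27 = -250/9 ≈ -27.778)
w(Y, X) = -250*Y/27 (w(Y, X) = (-250*Y/9)/3 = -250*Y/27)
U + w(-1585, 407) = -2255082 - 250/27*(-1585) = -2255082 + 396250/27 = -60490964/27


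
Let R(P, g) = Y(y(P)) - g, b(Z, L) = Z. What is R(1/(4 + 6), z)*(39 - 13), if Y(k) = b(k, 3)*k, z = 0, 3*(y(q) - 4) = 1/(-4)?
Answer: 28717/72 ≈ 398.85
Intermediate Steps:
y(q) = 47/12 (y(q) = 4 + (1/3)/(-4) = 4 + (1/3)*(-1/4) = 4 - 1/12 = 47/12)
Y(k) = k**2 (Y(k) = k*k = k**2)
R(P, g) = 2209/144 - g (R(P, g) = (47/12)**2 - g = 2209/144 - g)
R(1/(4 + 6), z)*(39 - 13) = (2209/144 - 1*0)*(39 - 13) = (2209/144 + 0)*26 = (2209/144)*26 = 28717/72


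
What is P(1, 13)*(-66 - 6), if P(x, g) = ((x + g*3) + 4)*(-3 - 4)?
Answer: 22176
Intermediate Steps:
P(x, g) = -28 - 21*g - 7*x (P(x, g) = ((x + 3*g) + 4)*(-7) = (4 + x + 3*g)*(-7) = -28 - 21*g - 7*x)
P(1, 13)*(-66 - 6) = (-28 - 21*13 - 7*1)*(-66 - 6) = (-28 - 273 - 7)*(-72) = -308*(-72) = 22176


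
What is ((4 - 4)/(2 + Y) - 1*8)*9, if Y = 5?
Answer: -72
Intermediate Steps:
((4 - 4)/(2 + Y) - 1*8)*9 = ((4 - 4)/(2 + 5) - 1*8)*9 = (0/7 - 8)*9 = (0*(⅐) - 8)*9 = (0 - 8)*9 = -8*9 = -72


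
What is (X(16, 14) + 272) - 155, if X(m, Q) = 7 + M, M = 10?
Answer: 134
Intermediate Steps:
X(m, Q) = 17 (X(m, Q) = 7 + 10 = 17)
(X(16, 14) + 272) - 155 = (17 + 272) - 155 = 289 - 155 = 134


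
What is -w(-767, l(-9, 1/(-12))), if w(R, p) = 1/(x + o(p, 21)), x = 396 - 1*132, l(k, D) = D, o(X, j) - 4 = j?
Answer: -1/289 ≈ -0.0034602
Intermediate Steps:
o(X, j) = 4 + j
x = 264 (x = 396 - 132 = 264)
w(R, p) = 1/289 (w(R, p) = 1/(264 + (4 + 21)) = 1/(264 + 25) = 1/289)
-w(-767, l(-9, 1/(-12))) = -1*1/289 = -1/289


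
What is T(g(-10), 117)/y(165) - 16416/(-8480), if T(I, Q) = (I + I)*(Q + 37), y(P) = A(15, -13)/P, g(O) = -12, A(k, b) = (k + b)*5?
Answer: -16160247/265 ≈ -60982.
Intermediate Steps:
A(k, b) = 5*b + 5*k (A(k, b) = (b + k)*5 = 5*b + 5*k)
y(P) = 10/P (y(P) = (5*(-13) + 5*15)/P = (-65 + 75)/P = 10/P)
T(I, Q) = 2*I*(37 + Q) (T(I, Q) = (2*I)*(37 + Q) = 2*I*(37 + Q))
T(g(-10), 117)/y(165) - 16416/(-8480) = (2*(-12)*(37 + 117))/((10/165)) - 16416/(-8480) = (2*(-12)*154)/((10*(1/165))) - 16416*(-1/8480) = -3696/2/33 + 513/265 = -3696*33/2 + 513/265 = -60984 + 513/265 = -16160247/265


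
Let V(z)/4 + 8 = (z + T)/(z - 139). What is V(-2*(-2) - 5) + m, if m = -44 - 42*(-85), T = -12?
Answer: 122303/35 ≈ 3494.4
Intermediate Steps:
V(z) = -32 + 4*(-12 + z)/(-139 + z) (V(z) = -32 + 4*((z - 12)/(z - 139)) = -32 + 4*((-12 + z)/(-139 + z)) = -32 + 4*(-12 + z)/(-139 + z))
m = 3526 (m = -44 + 3570 = 3526)
V(-2*(-2) - 5) + m = 4*(1100 - 7*(-2*(-2) - 5))/(-139 + (-2*(-2) - 5)) + 3526 = 4*(1100 - 7*(4 - 5))/(-139 + (4 - 5)) + 3526 = 4*(1100 - 7*(-1))/(-139 - 1) + 3526 = 4*(1100 + 7)/(-140) + 3526 = 4*(-1/140)*1107 + 3526 = -1107/35 + 3526 = 122303/35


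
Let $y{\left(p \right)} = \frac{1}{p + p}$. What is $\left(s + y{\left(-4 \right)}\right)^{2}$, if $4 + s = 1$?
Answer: $\frac{625}{64} \approx 9.7656$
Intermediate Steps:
$s = -3$ ($s = -4 + 1 = -3$)
$y{\left(p \right)} = \frac{1}{2 p}$
$\left(s + y{\left(-4 \right)}\right)^{2} = \left(-3 + \frac{1}{2 \left(-4\right)}\right)^{2} = \left(-3 + \frac{1}{2} \left(- \frac{1}{4}\right)\right)^{2} = \left(-3 - \frac{1}{8}\right)^{2} = \left(- \frac{25}{8}\right)^{2} = \frac{625}{64}$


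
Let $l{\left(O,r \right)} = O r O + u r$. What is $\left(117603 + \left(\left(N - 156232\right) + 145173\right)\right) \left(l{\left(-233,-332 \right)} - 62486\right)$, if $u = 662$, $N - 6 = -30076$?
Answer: $-1399949715332$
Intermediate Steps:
$N = -30070$ ($N = 6 - 30076 = -30070$)
$l{\left(O,r \right)} = 662 r + r O^{2}$ ($l{\left(O,r \right)} = O r O + 662 r = r O^{2} + 662 r = 662 r + r O^{2}$)
$\left(117603 + \left(\left(N - 156232\right) + 145173\right)\right) \left(l{\left(-233,-332 \right)} - 62486\right) = \left(117603 + \left(\left(-30070 - 156232\right) + 145173\right)\right) \left(- 332 \left(662 + \left(-233\right)^{2}\right) - 62486\right) = \left(117603 + \left(-186302 + 145173\right)\right) \left(- 332 \left(662 + 54289\right) - 62486\right) = \left(117603 - 41129\right) \left(\left(-332\right) 54951 - 62486\right) = 76474 \left(-18243732 - 62486\right) = 76474 \left(-18306218\right) = -1399949715332$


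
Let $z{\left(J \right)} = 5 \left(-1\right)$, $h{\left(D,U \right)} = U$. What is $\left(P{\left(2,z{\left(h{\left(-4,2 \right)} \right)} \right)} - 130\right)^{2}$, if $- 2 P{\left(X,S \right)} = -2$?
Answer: $16641$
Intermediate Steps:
$z{\left(J \right)} = -5$
$P{\left(X,S \right)} = 1$ ($P{\left(X,S \right)} = \left(- \frac{1}{2}\right) \left(-2\right) = 1$)
$\left(P{\left(2,z{\left(h{\left(-4,2 \right)} \right)} \right)} - 130\right)^{2} = \left(1 - 130\right)^{2} = \left(-129\right)^{2} = 16641$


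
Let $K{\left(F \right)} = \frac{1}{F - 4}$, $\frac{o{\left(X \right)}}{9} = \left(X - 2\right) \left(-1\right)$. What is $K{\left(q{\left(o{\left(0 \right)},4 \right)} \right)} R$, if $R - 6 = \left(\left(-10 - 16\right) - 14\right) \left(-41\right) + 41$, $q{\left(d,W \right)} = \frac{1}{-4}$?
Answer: $- \frac{6748}{17} \approx -396.94$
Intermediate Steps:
$o{\left(X \right)} = 18 - 9 X$ ($o{\left(X \right)} = 9 \left(X - 2\right) \left(-1\right) = 9 \left(-2 + X\right) \left(-1\right) = 9 \left(2 - X\right) = 18 - 9 X$)
$q{\left(d,W \right)} = - \frac{1}{4}$
$R = 1687$ ($R = 6 + \left(\left(\left(-10 - 16\right) - 14\right) \left(-41\right) + 41\right) = 6 + \left(\left(-26 - 14\right) \left(-41\right) + 41\right) = 6 + \left(\left(-40\right) \left(-41\right) + 41\right) = 6 + \left(1640 + 41\right) = 6 + 1681 = 1687$)
$K{\left(F \right)} = \frac{1}{-4 + F}$
$K{\left(q{\left(o{\left(0 \right)},4 \right)} \right)} R = \frac{1}{-4 - \frac{1}{4}} \cdot 1687 = \frac{1}{- \frac{17}{4}} \cdot 1687 = \left(- \frac{4}{17}\right) 1687 = - \frac{6748}{17}$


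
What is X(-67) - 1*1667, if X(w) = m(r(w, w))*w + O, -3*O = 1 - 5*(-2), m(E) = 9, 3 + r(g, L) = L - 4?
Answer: -6821/3 ≈ -2273.7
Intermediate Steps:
r(g, L) = -7 + L (r(g, L) = -3 + (L - 4) = -3 + (-4 + L) = -7 + L)
O = -11/3 (O = -(1 - 5*(-2))/3 = -(1 + 10)/3 = -⅓*11 = -11/3 ≈ -3.6667)
X(w) = -11/3 + 9*w (X(w) = 9*w - 11/3 = -11/3 + 9*w)
X(-67) - 1*1667 = (-11/3 + 9*(-67)) - 1*1667 = (-11/3 - 603) - 1667 = -1820/3 - 1667 = -6821/3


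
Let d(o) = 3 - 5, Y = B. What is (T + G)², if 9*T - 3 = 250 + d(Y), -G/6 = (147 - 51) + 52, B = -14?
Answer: 59923081/81 ≈ 7.3979e+5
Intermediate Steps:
Y = -14
G = -888 (G = -6*((147 - 51) + 52) = -6*(96 + 52) = -6*148 = -888)
d(o) = -2
T = 251/9 (T = ⅓ + (250 - 2)/9 = ⅓ + (⅑)*248 = ⅓ + 248/9 = 251/9 ≈ 27.889)
(T + G)² = (251/9 - 888)² = (-7741/9)² = 59923081/81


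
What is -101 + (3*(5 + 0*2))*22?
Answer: 229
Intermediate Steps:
-101 + (3*(5 + 0*2))*22 = -101 + (3*(5 + 0))*22 = -101 + (3*5)*22 = -101 + 15*22 = -101 + 330 = 229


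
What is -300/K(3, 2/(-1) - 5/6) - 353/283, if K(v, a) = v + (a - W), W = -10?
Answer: -530933/17263 ≈ -30.756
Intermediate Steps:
K(v, a) = 10 + a + v (K(v, a) = v + (a - 1*(-10)) = v + (a + 10) = v + (10 + a) = 10 + a + v)
-300/K(3, 2/(-1) - 5/6) - 353/283 = -300/(10 + (2/(-1) - 5/6) + 3) - 353/283 = -300/(10 + (2*(-1) - 5*⅙) + 3) - 353*1/283 = -300/(10 + (-2 - ⅚) + 3) - 353/283 = -300/(10 - 17/6 + 3) - 353/283 = -300/61/6 - 353/283 = -300*6/61 - 353/283 = -1800/61 - 353/283 = -530933/17263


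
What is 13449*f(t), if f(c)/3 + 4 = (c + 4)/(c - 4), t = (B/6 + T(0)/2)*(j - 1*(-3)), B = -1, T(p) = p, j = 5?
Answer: -363123/2 ≈ -1.8156e+5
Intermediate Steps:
t = -4/3 (t = (-1/6 + 0/2)*(5 - 1*(-3)) = (-1*⅙ + 0*(½))*(5 + 3) = (-⅙ + 0)*8 = -⅙*8 = -4/3 ≈ -1.3333)
f(c) = -12 + 3*(4 + c)/(-4 + c) (f(c) = -12 + 3*((c + 4)/(c - 4)) = -12 + 3*((4 + c)/(-4 + c)) = -12 + 3*(4 + c)/(-4 + c))
13449*f(t) = 13449*(3*(20 - 3*(-4/3))/(-4 - 4/3)) = 13449*(3*(20 + 4)/(-16/3)) = 13449*(3*(-3/16)*24) = 13449*(-27/2) = -363123/2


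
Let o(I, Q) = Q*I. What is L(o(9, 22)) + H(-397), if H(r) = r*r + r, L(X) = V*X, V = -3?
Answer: 156618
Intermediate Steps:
o(I, Q) = I*Q
L(X) = -3*X
H(r) = r + r² (H(r) = r² + r = r + r²)
L(o(9, 22)) + H(-397) = -27*22 - 397*(1 - 397) = -3*198 - 397*(-396) = -594 + 157212 = 156618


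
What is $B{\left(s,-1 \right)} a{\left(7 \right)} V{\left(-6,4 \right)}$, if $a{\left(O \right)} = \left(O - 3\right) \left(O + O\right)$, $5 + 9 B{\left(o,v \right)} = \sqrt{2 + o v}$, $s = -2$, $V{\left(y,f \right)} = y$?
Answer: $112$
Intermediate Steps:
$B{\left(o,v \right)} = - \frac{5}{9} + \frac{\sqrt{2 + o v}}{9}$
$a{\left(O \right)} = 2 O \left(-3 + O\right)$ ($a{\left(O \right)} = \left(-3 + O\right) 2 O = 2 O \left(-3 + O\right)$)
$B{\left(s,-1 \right)} a{\left(7 \right)} V{\left(-6,4 \right)} = \left(- \frac{5}{9} + \frac{\sqrt{2 - -2}}{9}\right) 2 \cdot 7 \left(-3 + 7\right) \left(-6\right) = \left(- \frac{5}{9} + \frac{\sqrt{2 + 2}}{9}\right) 2 \cdot 7 \cdot 4 \left(-6\right) = \left(- \frac{5}{9} + \frac{\sqrt{4}}{9}\right) 56 \left(-6\right) = \left(- \frac{5}{9} + \frac{1}{9} \cdot 2\right) 56 \left(-6\right) = \left(- \frac{5}{9} + \frac{2}{9}\right) 56 \left(-6\right) = \left(- \frac{1}{3}\right) 56 \left(-6\right) = \left(- \frac{56}{3}\right) \left(-6\right) = 112$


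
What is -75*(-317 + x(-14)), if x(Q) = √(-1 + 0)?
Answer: 23775 - 75*I ≈ 23775.0 - 75.0*I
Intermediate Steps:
x(Q) = I (x(Q) = √(-1) = I)
-75*(-317 + x(-14)) = -75*(-317 + I) = 23775 - 75*I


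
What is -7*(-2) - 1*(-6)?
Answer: 20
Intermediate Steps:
-7*(-2) - 1*(-6) = 14 + 6 = 20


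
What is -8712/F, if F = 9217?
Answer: -8712/9217 ≈ -0.94521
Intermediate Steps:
-8712/F = -8712/9217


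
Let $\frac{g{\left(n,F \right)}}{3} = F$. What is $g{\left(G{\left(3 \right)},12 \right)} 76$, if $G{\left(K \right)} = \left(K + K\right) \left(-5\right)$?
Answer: $2736$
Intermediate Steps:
$G{\left(K \right)} = - 10 K$ ($G{\left(K \right)} = 2 K \left(-5\right) = - 10 K$)
$g{\left(n,F \right)} = 3 F$
$g{\left(G{\left(3 \right)},12 \right)} 76 = 3 \cdot 12 \cdot 76 = 36 \cdot 76 = 2736$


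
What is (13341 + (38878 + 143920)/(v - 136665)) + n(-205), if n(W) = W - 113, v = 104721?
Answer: 18901087/1452 ≈ 13017.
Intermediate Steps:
n(W) = -113 + W
(13341 + (38878 + 143920)/(v - 136665)) + n(-205) = (13341 + (38878 + 143920)/(104721 - 136665)) + (-113 - 205) = (13341 + 182798/(-31944)) - 318 = (13341 + 182798*(-1/31944)) - 318 = (13341 - 8309/1452) - 318 = 19362823/1452 - 318 = 18901087/1452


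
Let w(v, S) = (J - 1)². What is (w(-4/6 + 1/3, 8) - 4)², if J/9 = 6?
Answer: 7868025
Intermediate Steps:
J = 54 (J = 9*6 = 54)
w(v, S) = 2809 (w(v, S) = (54 - 1)² = 53² = 2809)
(w(-4/6 + 1/3, 8) - 4)² = (2809 - 4)² = 2805² = 7868025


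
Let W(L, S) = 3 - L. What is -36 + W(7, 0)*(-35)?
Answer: 104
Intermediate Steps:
-36 + W(7, 0)*(-35) = -36 + (3 - 1*7)*(-35) = -36 + (3 - 7)*(-35) = -36 - 4*(-35) = -36 + 140 = 104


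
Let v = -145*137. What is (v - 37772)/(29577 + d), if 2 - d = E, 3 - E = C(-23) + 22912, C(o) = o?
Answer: -57637/52465 ≈ -1.0986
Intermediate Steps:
v = -19865
E = -22886 (E = 3 - (-23 + 22912) = 3 - 1*22889 = 3 - 22889 = -22886)
d = 22888 (d = 2 - 1*(-22886) = 2 + 22886 = 22888)
(v - 37772)/(29577 + d) = (-19865 - 37772)/(29577 + 22888) = -57637/52465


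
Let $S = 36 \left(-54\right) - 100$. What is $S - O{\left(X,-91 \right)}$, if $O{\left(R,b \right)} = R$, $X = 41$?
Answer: $-2085$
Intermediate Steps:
$S = -2044$ ($S = -1944 - 100 = -2044$)
$S - O{\left(X,-91 \right)} = -2044 - 41 = -2085$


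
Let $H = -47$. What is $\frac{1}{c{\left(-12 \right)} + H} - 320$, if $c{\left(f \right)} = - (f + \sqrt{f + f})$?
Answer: $\frac{- 640 \sqrt{6} + 11201 i}{- 35 i + 2 \sqrt{6}} \approx -320.03 + 0.0039223 i$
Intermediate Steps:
$c{\left(f \right)} = - f - \sqrt{2} \sqrt{f}$ ($c{\left(f \right)} = - (f + \sqrt{2 f}) = - (f + \sqrt{2} \sqrt{f}) = - f - \sqrt{2} \sqrt{f}$)
$\frac{1}{c{\left(-12 \right)} + H} - 320 = \frac{1}{\left(\left(-1\right) \left(-12\right) - \sqrt{2} \sqrt{-12}\right) - 47} - 320 = \frac{1}{\left(12 - \sqrt{2} \cdot 2 i \sqrt{3}\right) - 47} - 320 = \frac{1}{\left(12 - 2 i \sqrt{6}\right) - 47} - 320 = \frac{1}{-35 - 2 i \sqrt{6}} - 320 = -320 + \frac{1}{-35 - 2 i \sqrt{6}}$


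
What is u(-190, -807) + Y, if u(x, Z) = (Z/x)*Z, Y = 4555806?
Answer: 864951891/190 ≈ 4.5524e+6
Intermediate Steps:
u(x, Z) = Z²/x
u(-190, -807) + Y = (-807)²/(-190) + 4555806 = 651249*(-1/190) + 4555806 = -651249/190 + 4555806 = 864951891/190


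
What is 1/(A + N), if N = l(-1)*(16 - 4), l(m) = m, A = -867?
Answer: -1/879 ≈ -0.0011377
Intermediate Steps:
N = -12 (N = -(16 - 4) = -1*12 = -12)
1/(A + N) = 1/(-867 - 12) = 1/(-879) = -1/879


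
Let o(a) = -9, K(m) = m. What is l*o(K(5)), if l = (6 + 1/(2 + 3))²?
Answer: -8649/25 ≈ -345.96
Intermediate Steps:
l = 961/25 (l = (6 + 1/5)² = (6 + ⅕)² = (31/5)² = 961/25 ≈ 38.440)
l*o(K(5)) = (961/25)*(-9) = -8649/25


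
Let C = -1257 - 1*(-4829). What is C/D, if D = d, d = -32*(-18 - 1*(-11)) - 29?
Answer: 3572/195 ≈ 18.318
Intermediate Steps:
d = 195 (d = -32*(-18 + 11) - 29 = -32*(-7) - 29 = 224 - 29 = 195)
C = 3572 (C = -1257 + 4829 = 3572)
D = 195
C/D = 3572/195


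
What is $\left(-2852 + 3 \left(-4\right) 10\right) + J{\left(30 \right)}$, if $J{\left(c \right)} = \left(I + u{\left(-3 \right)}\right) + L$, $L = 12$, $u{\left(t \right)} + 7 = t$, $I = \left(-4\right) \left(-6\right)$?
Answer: $-2946$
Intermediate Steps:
$I = 24$
$u{\left(t \right)} = -7 + t$
$J{\left(c \right)} = 26$ ($J{\left(c \right)} = \left(24 - 10\right) + 12 = 14 + 12 = 26$)
$\left(-2852 + 3 \left(-4\right) 10\right) + J{\left(30 \right)} = \left(-2852 + 3 \left(-4\right) 10\right) + 26 = \left(-2852 - 120\right) + 26 = -2972 + 26 = -2946$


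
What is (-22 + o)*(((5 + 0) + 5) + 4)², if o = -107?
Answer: -25284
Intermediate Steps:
(-22 + o)*(((5 + 0) + 5) + 4)² = (-22 - 107)*(((5 + 0) + 5) + 4)² = -129*((5 + 5) + 4)² = -129*(10 + 4)² = -129*14² = -129*196 = -25284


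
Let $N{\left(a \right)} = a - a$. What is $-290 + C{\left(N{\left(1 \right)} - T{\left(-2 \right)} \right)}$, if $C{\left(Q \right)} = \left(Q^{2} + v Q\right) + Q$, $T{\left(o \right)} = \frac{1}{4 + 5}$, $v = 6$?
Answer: $- \frac{23552}{81} \approx -290.77$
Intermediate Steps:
$N{\left(a \right)} = 0$
$T{\left(o \right)} = \frac{1}{9}$
$C{\left(Q \right)} = Q^{2} + 7 Q$ ($C{\left(Q \right)} = \left(Q^{2} + 6 Q\right) + Q = Q^{2} + 7 Q$)
$-290 + C{\left(N{\left(1 \right)} - T{\left(-2 \right)} \right)} = -290 + \left(0 - \frac{1}{9}\right) \left(7 + \left(0 - \frac{1}{9}\right)\right) = -290 - \frac{7 - \frac{1}{9}}{9} = -290 - \frac{62}{81} = - \frac{23552}{81}$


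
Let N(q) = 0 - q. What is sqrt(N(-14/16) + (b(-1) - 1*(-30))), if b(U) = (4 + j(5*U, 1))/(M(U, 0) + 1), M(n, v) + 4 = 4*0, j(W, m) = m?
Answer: sqrt(4206)/12 ≈ 5.4045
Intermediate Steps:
N(q) = -q
M(n, v) = -4 (M(n, v) = -4 + 4*0 = -4 + 0 = -4)
b(U) = -5/3 (b(U) = (4 + 1)/(-4 + 1) = 5/(-3) = 5*(-1/3) = -5/3)
sqrt(N(-14/16) + (b(-1) - 1*(-30))) = sqrt(-(-14)/16 + (-5/3 - 1*(-30))) = sqrt(-(-14)/16 + (-5/3 + 30)) = sqrt(-1*(-7/8) + 85/3) = sqrt(7/8 + 85/3) = sqrt(701/24) = sqrt(4206)/12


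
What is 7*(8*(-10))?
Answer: -560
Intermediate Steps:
7*(8*(-10)) = 7*(-80) = -560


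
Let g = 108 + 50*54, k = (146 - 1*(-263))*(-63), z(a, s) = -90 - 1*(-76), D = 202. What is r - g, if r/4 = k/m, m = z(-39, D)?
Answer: 4554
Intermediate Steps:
z(a, s) = -14 (z(a, s) = -90 + 76 = -14)
m = -14
k = -25767 (k = (146 + 263)*(-63) = 409*(-63) = -25767)
g = 2808 (g = 108 + 2700 = 2808)
r = 7362 (r = 4*(-25767/(-14)) = 4*(-25767*(-1/14)) = 4*(3681/2) = 7362)
r - g = 7362 - 1*2808 = 7362 - 2808 = 4554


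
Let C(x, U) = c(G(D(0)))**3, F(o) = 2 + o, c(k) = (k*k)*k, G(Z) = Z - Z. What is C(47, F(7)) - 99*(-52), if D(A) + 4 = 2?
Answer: 5148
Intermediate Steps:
D(A) = -2 (D(A) = -4 + 2 = -2)
G(Z) = 0
c(k) = k**3 (c(k) = k**2*k = k**3)
C(x, U) = 0 (C(x, U) = (0**3)**3 = 0**3 = 0)
C(47, F(7)) - 99*(-52) = 0 - 99*(-52) = 0 + 5148 = 5148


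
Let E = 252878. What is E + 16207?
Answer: 269085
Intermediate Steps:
E + 16207 = 252878 + 16207 = 269085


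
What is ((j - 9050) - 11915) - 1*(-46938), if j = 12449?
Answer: 38422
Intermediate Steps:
((j - 9050) - 11915) - 1*(-46938) = ((12449 - 9050) - 11915) - 1*(-46938) = (3399 - 11915) + 46938 = -8516 + 46938 = 38422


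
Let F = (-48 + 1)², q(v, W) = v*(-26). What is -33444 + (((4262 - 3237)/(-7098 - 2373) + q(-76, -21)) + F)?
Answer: -6758854/231 ≈ -29259.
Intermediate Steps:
q(v, W) = -26*v
F = 2209 (F = (-47)² = 2209)
-33444 + (((4262 - 3237)/(-7098 - 2373) + q(-76, -21)) + F) = -33444 + (((4262 - 3237)/(-7098 - 2373) - 26*(-76)) + 2209) = -33444 + ((1025/(-9471) + 1976) + 2209) = -33444 + ((1025*(-1/9471) + 1976) + 2209) = -33444 + ((-25/231 + 1976) + 2209) = -33444 + (456431/231 + 2209) = -33444 + 966710/231 = -6758854/231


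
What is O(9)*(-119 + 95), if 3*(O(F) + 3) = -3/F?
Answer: 224/3 ≈ 74.667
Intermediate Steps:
O(F) = -3 - 1/F (O(F) = -3 + (-3/F)/3 = -3 - 1/F)
O(9)*(-119 + 95) = (-3 - 1/9)*(-119 + 95) = (-3 - 1*⅑)*(-24) = (-3 - ⅑)*(-24) = -28/9*(-24) = 224/3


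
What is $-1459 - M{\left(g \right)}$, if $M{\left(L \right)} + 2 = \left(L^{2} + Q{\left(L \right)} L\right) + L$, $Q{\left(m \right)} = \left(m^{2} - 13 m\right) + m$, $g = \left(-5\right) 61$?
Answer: $29394748$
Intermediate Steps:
$g = -305$
$Q{\left(m \right)} = m^{2} - 12 m$
$M{\left(L \right)} = -2 + L + L^{2} + L^{2} \left(-12 + L\right)$ ($M{\left(L \right)} = -2 + \left(\left(L^{2} + L \left(-12 + L\right) L\right) + L\right) = -2 + \left(\left(L^{2} + L^{2} \left(-12 + L\right)\right) + L\right) = -2 + \left(L + L^{2} + L^{2} \left(-12 + L\right)\right) = -2 + L + L^{2} + L^{2} \left(-12 + L\right)$)
$-1459 - M{\left(g \right)} = -1459 - \left(-2 - 305 + \left(-305\right)^{3} - 11 \left(-305\right)^{2}\right) = -1459 - \left(-2 - 305 - 28372625 - 1023275\right) = -1459 - -29396207 = -1459 + 29396207 = 29394748$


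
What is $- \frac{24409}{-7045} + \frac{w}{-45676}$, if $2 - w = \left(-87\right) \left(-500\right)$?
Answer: $\frac{710674447}{160893710} \approx 4.417$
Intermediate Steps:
$w = -43498$ ($w = 2 - \left(-87\right) \left(-500\right) = 2 - 43500 = -43498$)
$- \frac{24409}{-7045} + \frac{w}{-45676} = - \frac{24409}{-7045} - \frac{43498}{-45676} = \left(-24409\right) \left(- \frac{1}{7045}\right) - - \frac{21749}{22838} = \frac{24409}{7045} + \frac{21749}{22838} = \frac{710674447}{160893710}$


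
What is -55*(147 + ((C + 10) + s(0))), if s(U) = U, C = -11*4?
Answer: -6215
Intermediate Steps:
C = -44
-55*(147 + ((C + 10) + s(0))) = -55*(147 + ((-44 + 10) + 0)) = -55*(147 + (-34 + 0)) = -55*(147 - 34) = -55*113 = -6215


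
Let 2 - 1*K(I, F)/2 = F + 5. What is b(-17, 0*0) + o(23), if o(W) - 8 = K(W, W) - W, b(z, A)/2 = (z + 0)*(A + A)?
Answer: -67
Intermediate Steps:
K(I, F) = -6 - 2*F (K(I, F) = 4 - 2*(F + 5) = 4 - 2*(5 + F) = 4 + (-10 - 2*F) = -6 - 2*F)
b(z, A) = 4*A*z (b(z, A) = 2*((z + 0)*(A + A)) = 2*(z*(2*A)) = 2*(2*A*z) = 4*A*z)
o(W) = 2 - 3*W (o(W) = 8 + ((-6 - 2*W) - W) = 8 + (-6 - 3*W) = 2 - 3*W)
b(-17, 0*0) + o(23) = 4*(0*0)*(-17) + (2 - 3*23) = 4*0*(-17) + (2 - 69) = 0 - 67 = -67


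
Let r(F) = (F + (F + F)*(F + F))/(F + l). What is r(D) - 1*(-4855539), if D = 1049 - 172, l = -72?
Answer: 3911786288/805 ≈ 4.8594e+6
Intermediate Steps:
D = 877
r(F) = (F + 4*F²)/(-72 + F) (r(F) = (F + (F + F)*(F + F))/(F - 72) = (F + (2*F)*(2*F))/(-72 + F) = (F + 4*F²)/(-72 + F))
r(D) - 1*(-4855539) = 877*(1 + 4*877)/(-72 + 877) - 1*(-4855539) = 877*(1 + 3508)/805 + 4855539 = 877*(1/805)*3509 + 4855539 = 3077393/805 + 4855539 = 3911786288/805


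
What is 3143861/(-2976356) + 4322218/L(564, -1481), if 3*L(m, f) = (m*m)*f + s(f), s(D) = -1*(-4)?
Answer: -379916709069229/350540455883308 ≈ -1.0838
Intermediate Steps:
s(D) = 4
L(m, f) = 4/3 + f*m²/3 (L(m, f) = ((m*m)*f + 4)/3 = (m²*f + 4)/3 = (f*m² + 4)/3 = (4 + f*m²)/3 = 4/3 + f*m²/3)
3143861/(-2976356) + 4322218/L(564, -1481) = 3143861/(-2976356) + 4322218/(4/3 + (⅓)*(-1481)*564²) = 3143861*(-1/2976356) + 4322218/(4/3 + (⅓)*(-1481)*318096) = -3143861/2976356 + 4322218/(4/3 - 157033392) = -3143861/2976356 + 4322218/(-471100172/3) = -3143861/2976356 + 4322218*(-3/471100172) = -3143861/2976356 - 6483327/235550086 = -379916709069229/350540455883308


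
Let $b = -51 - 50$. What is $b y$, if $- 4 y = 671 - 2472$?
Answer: $- \frac{181901}{4} \approx -45475.0$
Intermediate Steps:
$y = \frac{1801}{4}$ ($y = - \frac{671 - 2472}{4} = \left(- \frac{1}{4}\right) \left(-1801\right) = \frac{1801}{4} \approx 450.25$)
$b = -101$ ($b = -51 - 50 = -101$)
$b y = \left(-101\right) \frac{1801}{4} = - \frac{181901}{4}$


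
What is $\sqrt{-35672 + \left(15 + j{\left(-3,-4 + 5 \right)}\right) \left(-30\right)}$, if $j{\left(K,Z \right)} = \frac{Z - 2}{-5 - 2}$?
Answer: $\frac{2 i \sqrt{442547}}{7} \approx 190.07 i$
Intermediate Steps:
$j{\left(K,Z \right)} = \frac{2}{7} - \frac{Z}{7}$ ($j{\left(K,Z \right)} = \frac{-2 + Z}{-7} = \left(-2 + Z\right) \left(- \frac{1}{7}\right) = \frac{2}{7} - \frac{Z}{7}$)
$\sqrt{-35672 + \left(15 + j{\left(-3,-4 + 5 \right)}\right) \left(-30\right)} = \sqrt{-35672 + \left(15 + \left(\frac{2}{7} - \frac{-4 + 5}{7}\right)\right) \left(-30\right)} = \sqrt{-35672 + \left(15 + \left(\frac{2}{7} - \frac{1}{7}\right)\right) \left(-30\right)} = \sqrt{-35672 + \left(15 + \frac{1}{7}\right) \left(-30\right)} = \sqrt{-35672 + \frac{106}{7} \left(-30\right)} = \sqrt{-35672 - \frac{3180}{7}} = \sqrt{- \frac{252884}{7}} = \frac{2 i \sqrt{442547}}{7}$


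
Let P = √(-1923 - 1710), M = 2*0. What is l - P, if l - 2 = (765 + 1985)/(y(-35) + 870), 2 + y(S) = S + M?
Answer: 4416/833 - I*√3633 ≈ 5.3013 - 60.274*I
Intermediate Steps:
M = 0
y(S) = -2 + S (y(S) = -2 + (S + 0) = -2 + S)
l = 4416/833 (l = 2 + (765 + 1985)/((-2 - 35) + 870) = 2 + 2750/(-37 + 870) = 2 + 2750/833 = 4416/833 ≈ 5.3013)
P = I*√3633 (P = √(-3633) = I*√3633 ≈ 60.274*I)
l - P = 4416/833 - I*√3633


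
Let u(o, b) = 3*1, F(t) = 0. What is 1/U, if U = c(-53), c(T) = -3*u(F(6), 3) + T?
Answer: -1/62 ≈ -0.016129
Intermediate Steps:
u(o, b) = 3
c(T) = -9 + T (c(T) = -3*3 + T = -9 + T)
U = -62 (U = -9 - 53 = -62)
1/U = 1/(-62) = -1/62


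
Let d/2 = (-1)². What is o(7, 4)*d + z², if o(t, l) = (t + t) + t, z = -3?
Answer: 51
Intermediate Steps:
o(t, l) = 3*t (o(t, l) = 2*t + t = 3*t)
d = 2 (d = 2*(-1)² = 2*1 = 2)
o(7, 4)*d + z² = (3*7)*2 + (-3)² = 21*2 + 9 = 42 + 9 = 51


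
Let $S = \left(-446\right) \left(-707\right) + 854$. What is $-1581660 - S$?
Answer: $-1897836$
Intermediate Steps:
$S = 316176$ ($S = 315322 + 854 = 316176$)
$-1581660 - S = -1581660 - 316176 = -1897836$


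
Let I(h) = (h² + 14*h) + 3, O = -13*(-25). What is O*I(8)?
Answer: 58175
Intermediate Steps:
O = 325
I(h) = 3 + h² + 14*h
O*I(8) = 325*(3 + 8² + 14*8) = 325*(3 + 64 + 112) = 325*179 = 58175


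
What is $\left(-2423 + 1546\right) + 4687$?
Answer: $3810$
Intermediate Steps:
$\left(-2423 + 1546\right) + 4687 = -877 + 4687 = 3810$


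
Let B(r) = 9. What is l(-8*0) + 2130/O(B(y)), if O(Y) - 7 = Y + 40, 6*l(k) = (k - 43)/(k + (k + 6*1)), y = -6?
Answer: 2321/63 ≈ 36.841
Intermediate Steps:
l(k) = (-43 + k)/(6*(6 + 2*k)) (l(k) = ((k - 43)/(k + (k + 6*1)))/6 = ((-43 + k)/(k + (k + 6)))/6 = ((-43 + k)/(k + (6 + k)))/6 = ((-43 + k)/(6 + 2*k))/6 = (-43 + k)/(6*(6 + 2*k)))
O(Y) = 47 + Y (O(Y) = 7 + (Y + 40) = 7 + (40 + Y) = 47 + Y)
l(-8*0) + 2130/O(B(y)) = (-43 - 8*0)/(12*(3 - 8*0)) + 2130/(47 + 9) = (-43 + 0)/(12*(3 + 0)) + 2130/56 = (1/12)*(-43)/3 + 2130*(1/56) = (1/12)*(⅓)*(-43) + 1065/28 = -43/36 + 1065/28 = 2321/63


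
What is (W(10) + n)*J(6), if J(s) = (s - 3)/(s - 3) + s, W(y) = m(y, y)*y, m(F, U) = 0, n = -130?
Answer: -910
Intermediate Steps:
W(y) = 0 (W(y) = 0*y = 0)
J(s) = 1 + s (J(s) = (-3 + s)/(-3 + s) + s = 1 + s)
(W(10) + n)*J(6) = (0 - 130)*(1 + 6) = -130*7 = -910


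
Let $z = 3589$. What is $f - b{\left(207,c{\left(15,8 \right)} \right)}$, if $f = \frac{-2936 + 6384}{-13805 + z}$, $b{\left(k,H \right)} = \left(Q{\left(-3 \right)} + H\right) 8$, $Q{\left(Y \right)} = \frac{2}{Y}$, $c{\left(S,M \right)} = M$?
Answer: $- \frac{226045}{3831} \approx -59.004$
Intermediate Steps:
$b{\left(k,H \right)} = - \frac{16}{3} + 8 H$ ($b{\left(k,H \right)} = \left(\frac{2}{-3} + H\right) 8 = \left(2 \left(- \frac{1}{3}\right) + H\right) 8 = \left(- \frac{2}{3} + H\right) 8 = - \frac{16}{3} + 8 H$)
$f = - \frac{431}{1277}$ ($f = \frac{-2936 + 6384}{-13805 + 3589} = \frac{3448}{-10216} = 3448 \left(- \frac{1}{10216}\right) = - \frac{431}{1277} \approx -0.33751$)
$f - b{\left(207,c{\left(15,8 \right)} \right)} = - \frac{431}{1277} - \left(- \frac{16}{3} + 8 \cdot 8\right) = - \frac{431}{1277} - \left(- \frac{16}{3} + 64\right) = - \frac{431}{1277} - \frac{176}{3} = - \frac{226045}{3831}$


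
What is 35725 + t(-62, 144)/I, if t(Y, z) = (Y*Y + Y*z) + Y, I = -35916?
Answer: 641552123/17958 ≈ 35725.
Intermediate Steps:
t(Y, z) = Y + Y² + Y*z (t(Y, z) = (Y² + Y*z) + Y = Y + Y² + Y*z)
35725 + t(-62, 144)/I = 35725 - 62*(1 - 62 + 144)/(-35916) = 35725 - 62*83*(-1/35916) = 35725 - 5146*(-1/35916) = 35725 + 2573/17958 = 641552123/17958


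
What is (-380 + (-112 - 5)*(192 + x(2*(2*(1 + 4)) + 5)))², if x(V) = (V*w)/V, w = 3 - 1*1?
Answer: 532594084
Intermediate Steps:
w = 2 (w = 3 - 1 = 2)
x(V) = 2 (x(V) = (V*2)/V = (2*V)/V = 2)
(-380 + (-112 - 5)*(192 + x(2*(2*(1 + 4)) + 5)))² = (-380 + (-112 - 5)*(192 + 2))² = (-380 - 117*194)² = (-380 - 22698)² = (-23078)² = 532594084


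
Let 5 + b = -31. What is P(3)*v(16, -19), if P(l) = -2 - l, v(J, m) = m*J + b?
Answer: 1700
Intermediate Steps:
b = -36 (b = -5 - 31 = -36)
v(J, m) = -36 + J*m (v(J, m) = m*J - 36 = J*m - 36 = -36 + J*m)
P(3)*v(16, -19) = (-2 - 1*3)*(-36 + 16*(-19)) = (-2 - 3)*(-36 - 304) = -5*(-340) = 1700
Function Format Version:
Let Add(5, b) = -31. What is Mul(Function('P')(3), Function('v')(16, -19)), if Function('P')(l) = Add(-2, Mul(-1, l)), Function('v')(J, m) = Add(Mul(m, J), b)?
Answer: 1700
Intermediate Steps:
b = -36 (b = Add(-5, -31) = -36)
Function('v')(J, m) = Add(-36, Mul(J, m)) (Function('v')(J, m) = Add(Mul(m, J), -36) = Add(Mul(J, m), -36) = Add(-36, Mul(J, m)))
Mul(Function('P')(3), Function('v')(16, -19)) = Mul(Add(-2, Mul(-1, 3)), Add(-36, Mul(16, -19))) = Mul(Add(-2, -3), Add(-36, -304)) = Mul(-5, -340) = 1700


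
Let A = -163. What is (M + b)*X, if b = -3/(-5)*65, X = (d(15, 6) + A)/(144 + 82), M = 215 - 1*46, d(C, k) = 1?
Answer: -16848/113 ≈ -149.10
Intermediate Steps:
M = 169 (M = 215 - 46 = 169)
X = -81/113 (X = (1 - 163)/(144 + 82) = -162/226 = -162*1/226 = -81/113 ≈ -0.71681)
b = 39 (b = -3*(-⅕)*65 = (⅗)*65 = 39)
(M + b)*X = (169 + 39)*(-81/113) = 208*(-81/113) = -16848/113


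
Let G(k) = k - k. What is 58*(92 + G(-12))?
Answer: 5336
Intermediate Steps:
G(k) = 0
58*(92 + G(-12)) = 58*(92 + 0) = 58*92 = 5336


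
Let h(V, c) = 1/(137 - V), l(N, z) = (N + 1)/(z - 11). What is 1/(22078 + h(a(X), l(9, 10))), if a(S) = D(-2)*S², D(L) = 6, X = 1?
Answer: 131/2892219 ≈ 4.5294e-5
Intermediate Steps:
l(N, z) = (1 + N)/(-11 + z)
a(S) = 6*S²
1/(22078 + h(a(X), l(9, 10))) = 1/(22078 - 1/(-137 + 6*1²)) = 1/(22078 - 1/(-137 + 6*1)) = 1/(22078 - 1/(-137 + 6)) = 1/(22078 - 1/(-131)) = 1/(22078 - 1*(-1/131)) = 1/(22078 + 1/131) = 1/(2892219/131) = 131/2892219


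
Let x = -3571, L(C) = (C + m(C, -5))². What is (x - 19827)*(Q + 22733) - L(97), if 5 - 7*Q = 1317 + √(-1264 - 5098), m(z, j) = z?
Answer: -3692912414/7 + 23398*I*√6362/7 ≈ -5.2756e+8 + 2.6661e+5*I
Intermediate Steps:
L(C) = 4*C² (L(C) = (C + C)² = (2*C)² = 4*C²)
Q = -1312/7 - I*√6362/7 (Q = 5/7 - (1317 + √(-1264 - 5098))/7 = 5/7 - (1317 + √(-6362))/7 = 5/7 - (1317 + I*√6362)/7 = 5/7 + (-1317/7 - I*√6362/7) = -1312/7 - I*√6362/7 ≈ -187.43 - 11.395*I)
(x - 19827)*(Q + 22733) - L(97) = (-3571 - 19827)*((-1312/7 - I*√6362/7) + 22733) - 4*97² = -23398*(157819/7 - I*√6362/7) - 4*9409 = (-3692648962/7 + 23398*I*√6362/7) - 1*37636 = (-3692648962/7 + 23398*I*√6362/7) - 37636 = -3692912414/7 + 23398*I*√6362/7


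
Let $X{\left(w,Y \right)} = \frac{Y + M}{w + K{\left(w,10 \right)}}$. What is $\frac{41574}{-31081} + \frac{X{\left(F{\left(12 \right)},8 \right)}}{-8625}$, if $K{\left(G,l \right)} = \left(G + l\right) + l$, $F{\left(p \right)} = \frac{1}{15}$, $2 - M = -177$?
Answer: $- \frac{7225137247}{5397215650} \approx -1.3387$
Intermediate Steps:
$M = 179$ ($M = 2 - -177 = 2 + 177 = 179$)
$F{\left(p \right)} = \frac{1}{15}$
$K{\left(G,l \right)} = G + 2 l$
$X{\left(w,Y \right)} = \frac{179 + Y}{20 + 2 w}$ ($X{\left(w,Y \right)} = \frac{Y + 179}{w + \left(w + 2 \cdot 10\right)} = \frac{179 + Y}{w + \left(w + 20\right)} = \frac{179 + Y}{w + \left(20 + w\right)} = \frac{179 + Y}{20 + 2 w}$)
$\frac{41574}{-31081} + \frac{X{\left(F{\left(12 \right)},8 \right)}}{-8625} = \frac{41574}{-31081} + \frac{\frac{1}{2} \frac{1}{10 + \frac{1}{15}} \left(179 + 8\right)}{-8625} = 41574 \left(- \frac{1}{31081}\right) + \frac{1}{2} \frac{1}{\frac{151}{15}} \cdot 187 \left(- \frac{1}{8625}\right) = - \frac{41574}{31081} + \frac{1}{2} \cdot \frac{15}{151} \cdot 187 \left(- \frac{1}{8625}\right) = - \frac{41574}{31081} + \frac{2805}{302} \left(- \frac{1}{8625}\right) = - \frac{41574}{31081} - \frac{187}{173650} = - \frac{7225137247}{5397215650}$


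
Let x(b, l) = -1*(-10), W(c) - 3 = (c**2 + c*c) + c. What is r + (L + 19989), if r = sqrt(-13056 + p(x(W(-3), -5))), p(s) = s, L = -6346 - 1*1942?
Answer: 11701 + I*sqrt(13046) ≈ 11701.0 + 114.22*I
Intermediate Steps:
W(c) = 3 + c + 2*c**2 (W(c) = 3 + ((c**2 + c*c) + c) = 3 + ((c**2 + c**2) + c) = 3 + (2*c**2 + c) = 3 + (c + 2*c**2) = 3 + c + 2*c**2)
x(b, l) = 10
L = -8288 (L = -6346 - 1942 = -8288)
r = I*sqrt(13046) (r = sqrt(-13056 + 10) = sqrt(-13046) = I*sqrt(13046) ≈ 114.22*I)
r + (L + 19989) = I*sqrt(13046) + (-8288 + 19989) = I*sqrt(13046) + 11701 = 11701 + I*sqrt(13046)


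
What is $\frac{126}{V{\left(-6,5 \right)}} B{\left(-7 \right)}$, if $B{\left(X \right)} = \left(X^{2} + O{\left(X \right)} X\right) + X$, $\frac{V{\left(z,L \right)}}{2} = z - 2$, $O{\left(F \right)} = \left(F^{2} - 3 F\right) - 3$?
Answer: $\frac{26901}{8} \approx 3362.6$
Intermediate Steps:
$O{\left(F \right)} = -3 + F^{2} - 3 F$
$V{\left(z,L \right)} = -4 + 2 z$ ($V{\left(z,L \right)} = 2 \left(z - 2\right) = 2 \left(-2 + z\right) = -4 + 2 z$)
$B{\left(X \right)} = X + X^{2} + X \left(-3 + X^{2} - 3 X\right)$ ($B{\left(X \right)} = \left(X^{2} + \left(-3 + X^{2} - 3 X\right) X\right) + X = \left(X^{2} + X \left(-3 + X^{2} - 3 X\right)\right) + X = X + X^{2} + X \left(-3 + X^{2} - 3 X\right)$)
$\frac{126}{V{\left(-6,5 \right)}} B{\left(-7 \right)} = \frac{126}{-4 + 2 \left(-6\right)} \left(- 7 \left(-2 + \left(-7\right)^{2} - -14\right)\right) = \frac{126}{-4 - 12} \left(- 7 \left(-2 + 49 + 14\right)\right) = \frac{126}{-16} \left(\left(-7\right) 61\right) = 126 \left(- \frac{1}{16}\right) \left(-427\right) = \left(- \frac{63}{8}\right) \left(-427\right) = \frac{26901}{8}$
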